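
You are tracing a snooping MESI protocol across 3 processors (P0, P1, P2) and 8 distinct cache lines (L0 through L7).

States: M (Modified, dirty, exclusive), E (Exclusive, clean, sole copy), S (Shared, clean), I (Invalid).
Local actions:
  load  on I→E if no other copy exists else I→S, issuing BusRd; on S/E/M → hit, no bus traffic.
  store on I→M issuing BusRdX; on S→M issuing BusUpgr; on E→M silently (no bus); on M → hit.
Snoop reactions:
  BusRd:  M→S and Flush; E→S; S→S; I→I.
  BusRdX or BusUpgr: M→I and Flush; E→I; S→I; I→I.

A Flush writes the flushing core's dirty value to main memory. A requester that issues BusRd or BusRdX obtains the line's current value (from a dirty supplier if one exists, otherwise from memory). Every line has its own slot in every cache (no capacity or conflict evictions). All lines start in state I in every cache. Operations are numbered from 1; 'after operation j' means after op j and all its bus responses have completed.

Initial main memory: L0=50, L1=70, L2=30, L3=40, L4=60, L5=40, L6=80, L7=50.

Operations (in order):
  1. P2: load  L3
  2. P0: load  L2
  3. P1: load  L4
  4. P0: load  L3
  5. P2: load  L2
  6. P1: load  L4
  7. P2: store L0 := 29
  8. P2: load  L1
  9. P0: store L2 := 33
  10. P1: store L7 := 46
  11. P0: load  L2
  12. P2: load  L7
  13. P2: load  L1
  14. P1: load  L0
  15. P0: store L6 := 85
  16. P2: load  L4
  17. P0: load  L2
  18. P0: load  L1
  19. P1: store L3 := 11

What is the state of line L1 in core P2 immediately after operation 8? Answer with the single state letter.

  op1 P2: load  L3 → I/I/E on L3; bus BusRd; mem=40
  op2 P0: load  L2 → E/I/I on L2; bus BusRd; mem=30
  op3 P1: load  L4 → I/E/I on L4; bus BusRd; mem=60
  op4 P0: load  L3 → S/I/S on L3; bus BusRd; mem=40
  op5 P2: load  L2 → S/I/S on L2; bus BusRd; mem=30
  op6 P1: load  L4 → I/E/I on L4; bus (none); mem=60
  op7 P2: store L0 := 29 → I/I/M on L0; bus BusRdX; mem=50
  op8 P2: load  L1 → I/I/E on L1; bus BusRd; mem=70
  op9 P0: store L2 := 33 → M/I/I on L2; bus BusUpgr; mem=30
  op10 P1: store L7 := 46 → I/M/I on L7; bus BusRdX; mem=50
  op11 P0: load  L2 → M/I/I on L2; bus (none); mem=30
  op12 P2: load  L7 → I/S/S on L7; bus BusRd Flush; mem=46
  op13 P2: load  L1 → I/I/E on L1; bus (none); mem=70
  op14 P1: load  L0 → I/S/S on L0; bus BusRd Flush; mem=29
  op15 P0: store L6 := 85 → M/I/I on L6; bus BusRdX; mem=80
  op16 P2: load  L4 → I/S/S on L4; bus BusRd; mem=60
  op17 P0: load  L2 → M/I/I on L2; bus (none); mem=30
  op18 P0: load  L1 → S/I/S on L1; bus BusRd; mem=70
  op19 P1: store L3 := 11 → I/M/I on L3; bus BusRdX; mem=40

state = E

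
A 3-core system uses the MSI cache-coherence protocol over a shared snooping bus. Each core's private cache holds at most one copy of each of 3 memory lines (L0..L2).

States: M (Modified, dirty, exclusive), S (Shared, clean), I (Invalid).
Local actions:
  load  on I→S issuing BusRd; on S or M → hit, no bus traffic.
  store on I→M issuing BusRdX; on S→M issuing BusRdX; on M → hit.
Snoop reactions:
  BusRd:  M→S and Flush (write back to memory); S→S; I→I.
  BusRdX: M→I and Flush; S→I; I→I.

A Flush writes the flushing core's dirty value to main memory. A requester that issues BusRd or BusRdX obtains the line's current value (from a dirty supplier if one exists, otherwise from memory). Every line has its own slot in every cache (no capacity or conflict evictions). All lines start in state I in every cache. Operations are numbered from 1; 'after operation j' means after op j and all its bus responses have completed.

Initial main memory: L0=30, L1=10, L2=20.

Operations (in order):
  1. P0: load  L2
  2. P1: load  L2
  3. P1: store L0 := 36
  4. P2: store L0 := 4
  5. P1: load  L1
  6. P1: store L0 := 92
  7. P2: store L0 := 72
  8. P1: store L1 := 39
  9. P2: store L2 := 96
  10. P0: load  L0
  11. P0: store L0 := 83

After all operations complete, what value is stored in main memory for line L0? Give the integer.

memory[L0] = 72

step 1: P0: load  L2  ⟶  SII  (L2)  txn=BusRd  M[L2]=20
step 2: P1: load  L2  ⟶  SSI  (L2)  txn=BusRd  M[L2]=20
step 3: P1: store L0 := 36  ⟶  IMI  (L0)  txn=BusRdX  M[L0]=30
step 4: P2: store L0 := 4  ⟶  IIM  (L0)  txn=BusRdX+Flush  M[L0]=36
step 5: P1: load  L1  ⟶  ISI  (L1)  txn=BusRd  M[L1]=10
step 6: P1: store L0 := 92  ⟶  IMI  (L0)  txn=BusRdX+Flush  M[L0]=4
step 7: P2: store L0 := 72  ⟶  IIM  (L0)  txn=BusRdX+Flush  M[L0]=92
step 8: P1: store L1 := 39  ⟶  IMI  (L1)  txn=BusRdX  M[L1]=10
step 9: P2: store L2 := 96  ⟶  IIM  (L2)  txn=BusRdX  M[L2]=20
step 10: P0: load  L0  ⟶  SIS  (L0)  txn=BusRd+Flush  M[L0]=72
step 11: P0: store L0 := 83  ⟶  MII  (L0)  txn=BusRdX  M[L0]=72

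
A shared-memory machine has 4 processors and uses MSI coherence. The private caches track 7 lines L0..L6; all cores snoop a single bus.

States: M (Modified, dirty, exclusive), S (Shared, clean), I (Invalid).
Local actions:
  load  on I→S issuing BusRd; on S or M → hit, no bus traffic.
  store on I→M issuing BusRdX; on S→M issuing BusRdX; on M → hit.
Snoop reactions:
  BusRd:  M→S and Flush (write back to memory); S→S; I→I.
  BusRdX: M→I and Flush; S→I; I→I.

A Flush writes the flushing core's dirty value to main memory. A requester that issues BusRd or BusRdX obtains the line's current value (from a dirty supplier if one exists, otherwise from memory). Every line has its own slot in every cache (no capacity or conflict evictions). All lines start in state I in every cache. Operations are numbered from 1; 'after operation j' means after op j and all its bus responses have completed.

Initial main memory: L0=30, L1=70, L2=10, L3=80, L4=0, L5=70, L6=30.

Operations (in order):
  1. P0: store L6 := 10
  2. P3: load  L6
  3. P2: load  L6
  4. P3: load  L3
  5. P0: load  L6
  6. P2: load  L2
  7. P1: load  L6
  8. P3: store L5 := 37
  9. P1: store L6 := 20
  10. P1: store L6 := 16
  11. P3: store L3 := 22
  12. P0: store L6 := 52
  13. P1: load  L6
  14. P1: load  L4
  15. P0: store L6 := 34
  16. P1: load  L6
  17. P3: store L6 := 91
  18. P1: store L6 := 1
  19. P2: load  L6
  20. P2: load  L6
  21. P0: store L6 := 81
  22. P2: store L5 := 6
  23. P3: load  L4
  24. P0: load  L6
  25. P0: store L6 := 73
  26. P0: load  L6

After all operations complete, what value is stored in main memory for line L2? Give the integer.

  op1 P0: store L6 := 10 → M/I/I/I on L6; bus BusRdX; mem=30
  op2 P3: load  L6 → S/I/I/S on L6; bus BusRd Flush; mem=10
  op3 P2: load  L6 → S/I/S/S on L6; bus BusRd; mem=10
  op4 P3: load  L3 → I/I/I/S on L3; bus BusRd; mem=80
  op5 P0: load  L6 → S/I/S/S on L6; bus (none); mem=10
  op6 P2: load  L2 → I/I/S/I on L2; bus BusRd; mem=10
  op7 P1: load  L6 → S/S/S/S on L6; bus BusRd; mem=10
  op8 P3: store L5 := 37 → I/I/I/M on L5; bus BusRdX; mem=70
  op9 P1: store L6 := 20 → I/M/I/I on L6; bus BusRdX; mem=10
  op10 P1: store L6 := 16 → I/M/I/I on L6; bus (none); mem=10
  op11 P3: store L3 := 22 → I/I/I/M on L3; bus BusRdX; mem=80
  op12 P0: store L6 := 52 → M/I/I/I on L6; bus BusRdX Flush; mem=16
  op13 P1: load  L6 → S/S/I/I on L6; bus BusRd Flush; mem=52
  op14 P1: load  L4 → I/S/I/I on L4; bus BusRd; mem=0
  op15 P0: store L6 := 34 → M/I/I/I on L6; bus BusRdX; mem=52
  op16 P1: load  L6 → S/S/I/I on L6; bus BusRd Flush; mem=34
  op17 P3: store L6 := 91 → I/I/I/M on L6; bus BusRdX; mem=34
  op18 P1: store L6 := 1 → I/M/I/I on L6; bus BusRdX Flush; mem=91
  op19 P2: load  L6 → I/S/S/I on L6; bus BusRd Flush; mem=1
  op20 P2: load  L6 → I/S/S/I on L6; bus (none); mem=1
  op21 P0: store L6 := 81 → M/I/I/I on L6; bus BusRdX; mem=1
  op22 P2: store L5 := 6 → I/I/M/I on L5; bus BusRdX Flush; mem=37
  op23 P3: load  L4 → I/S/I/S on L4; bus BusRd; mem=0
  op24 P0: load  L6 → M/I/I/I on L6; bus (none); mem=1
  op25 P0: store L6 := 73 → M/I/I/I on L6; bus (none); mem=1
  op26 P0: load  L6 → M/I/I/I on L6; bus (none); mem=1

memory[L2] = 10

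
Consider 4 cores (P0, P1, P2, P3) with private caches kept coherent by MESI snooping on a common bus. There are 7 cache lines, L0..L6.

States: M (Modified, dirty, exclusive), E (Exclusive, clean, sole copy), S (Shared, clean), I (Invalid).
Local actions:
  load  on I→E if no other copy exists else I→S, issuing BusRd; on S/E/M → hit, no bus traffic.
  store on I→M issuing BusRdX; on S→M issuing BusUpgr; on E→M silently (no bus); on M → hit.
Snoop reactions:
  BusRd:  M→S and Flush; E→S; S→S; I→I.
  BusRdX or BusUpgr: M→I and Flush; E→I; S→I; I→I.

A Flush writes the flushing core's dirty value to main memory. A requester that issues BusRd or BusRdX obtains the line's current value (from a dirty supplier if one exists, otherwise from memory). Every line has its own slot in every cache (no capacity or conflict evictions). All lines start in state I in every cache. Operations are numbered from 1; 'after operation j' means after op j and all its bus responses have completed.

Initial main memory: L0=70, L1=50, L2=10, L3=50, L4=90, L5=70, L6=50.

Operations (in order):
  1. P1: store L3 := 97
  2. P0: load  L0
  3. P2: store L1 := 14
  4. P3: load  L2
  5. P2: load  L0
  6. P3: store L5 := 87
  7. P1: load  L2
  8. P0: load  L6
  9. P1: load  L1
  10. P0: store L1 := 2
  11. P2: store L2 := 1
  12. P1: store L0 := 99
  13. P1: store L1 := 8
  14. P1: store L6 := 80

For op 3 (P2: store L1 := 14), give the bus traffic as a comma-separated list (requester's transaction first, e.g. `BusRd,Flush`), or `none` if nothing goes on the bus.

bus = BusRdX

step 1: P1: store L3 := 97  ⟶  IMII  (L3)  txn=BusRdX  M[L3]=50
step 2: P0: load  L0  ⟶  EIII  (L0)  txn=BusRd  M[L0]=70
step 3: P2: store L1 := 14  ⟶  IIMI  (L1)  txn=BusRdX  M[L1]=50
step 4: P3: load  L2  ⟶  IIIE  (L2)  txn=BusRd  M[L2]=10
step 5: P2: load  L0  ⟶  SISI  (L0)  txn=BusRd  M[L0]=70
step 6: P3: store L5 := 87  ⟶  IIIM  (L5)  txn=BusRdX  M[L5]=70
step 7: P1: load  L2  ⟶  ISIS  (L2)  txn=BusRd  M[L2]=10
step 8: P0: load  L6  ⟶  EIII  (L6)  txn=BusRd  M[L6]=50
step 9: P1: load  L1  ⟶  ISSI  (L1)  txn=BusRd+Flush  M[L1]=14
step 10: P0: store L1 := 2  ⟶  MIII  (L1)  txn=BusRdX  M[L1]=14
step 11: P2: store L2 := 1  ⟶  IIMI  (L2)  txn=BusRdX  M[L2]=10
step 12: P1: store L0 := 99  ⟶  IMII  (L0)  txn=BusRdX  M[L0]=70
step 13: P1: store L1 := 8  ⟶  IMII  (L1)  txn=BusRdX+Flush  M[L1]=2
step 14: P1: store L6 := 80  ⟶  IMII  (L6)  txn=BusRdX  M[L6]=50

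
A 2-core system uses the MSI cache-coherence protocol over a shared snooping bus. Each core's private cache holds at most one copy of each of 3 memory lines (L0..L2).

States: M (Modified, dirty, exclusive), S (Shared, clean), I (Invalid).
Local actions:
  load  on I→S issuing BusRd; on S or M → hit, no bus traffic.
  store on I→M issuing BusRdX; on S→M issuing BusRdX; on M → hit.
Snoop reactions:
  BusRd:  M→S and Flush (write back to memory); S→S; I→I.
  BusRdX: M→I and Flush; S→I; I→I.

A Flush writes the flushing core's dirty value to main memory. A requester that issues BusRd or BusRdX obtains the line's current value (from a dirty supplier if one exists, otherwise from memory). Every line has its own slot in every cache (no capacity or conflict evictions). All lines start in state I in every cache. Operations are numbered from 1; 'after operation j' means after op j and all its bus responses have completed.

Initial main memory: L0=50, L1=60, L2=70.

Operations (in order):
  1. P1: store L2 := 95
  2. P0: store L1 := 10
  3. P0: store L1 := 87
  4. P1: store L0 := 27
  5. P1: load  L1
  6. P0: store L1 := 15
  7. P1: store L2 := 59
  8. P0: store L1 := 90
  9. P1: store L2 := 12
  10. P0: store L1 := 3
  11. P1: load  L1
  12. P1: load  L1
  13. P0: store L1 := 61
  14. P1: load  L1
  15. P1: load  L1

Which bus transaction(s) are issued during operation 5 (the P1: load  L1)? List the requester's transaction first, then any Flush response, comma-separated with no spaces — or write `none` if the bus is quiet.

step 1: P1: store L2 := 95  ⟶  IM  (L2)  txn=BusRdX  M[L2]=70
step 2: P0: store L1 := 10  ⟶  MI  (L1)  txn=BusRdX  M[L1]=60
step 3: P0: store L1 := 87  ⟶  MI  (L1)  txn=∅  M[L1]=60
step 4: P1: store L0 := 27  ⟶  IM  (L0)  txn=BusRdX  M[L0]=50
step 5: P1: load  L1  ⟶  SS  (L1)  txn=BusRd+Flush  M[L1]=87
step 6: P0: store L1 := 15  ⟶  MI  (L1)  txn=BusRdX  M[L1]=87
step 7: P1: store L2 := 59  ⟶  IM  (L2)  txn=∅  M[L2]=70
step 8: P0: store L1 := 90  ⟶  MI  (L1)  txn=∅  M[L1]=87
step 9: P1: store L2 := 12  ⟶  IM  (L2)  txn=∅  M[L2]=70
step 10: P0: store L1 := 3  ⟶  MI  (L1)  txn=∅  M[L1]=87
step 11: P1: load  L1  ⟶  SS  (L1)  txn=BusRd+Flush  M[L1]=3
step 12: P1: load  L1  ⟶  SS  (L1)  txn=∅  M[L1]=3
step 13: P0: store L1 := 61  ⟶  MI  (L1)  txn=BusRdX  M[L1]=3
step 14: P1: load  L1  ⟶  SS  (L1)  txn=BusRd+Flush  M[L1]=61
step 15: P1: load  L1  ⟶  SS  (L1)  txn=∅  M[L1]=61

bus = BusRd,Flush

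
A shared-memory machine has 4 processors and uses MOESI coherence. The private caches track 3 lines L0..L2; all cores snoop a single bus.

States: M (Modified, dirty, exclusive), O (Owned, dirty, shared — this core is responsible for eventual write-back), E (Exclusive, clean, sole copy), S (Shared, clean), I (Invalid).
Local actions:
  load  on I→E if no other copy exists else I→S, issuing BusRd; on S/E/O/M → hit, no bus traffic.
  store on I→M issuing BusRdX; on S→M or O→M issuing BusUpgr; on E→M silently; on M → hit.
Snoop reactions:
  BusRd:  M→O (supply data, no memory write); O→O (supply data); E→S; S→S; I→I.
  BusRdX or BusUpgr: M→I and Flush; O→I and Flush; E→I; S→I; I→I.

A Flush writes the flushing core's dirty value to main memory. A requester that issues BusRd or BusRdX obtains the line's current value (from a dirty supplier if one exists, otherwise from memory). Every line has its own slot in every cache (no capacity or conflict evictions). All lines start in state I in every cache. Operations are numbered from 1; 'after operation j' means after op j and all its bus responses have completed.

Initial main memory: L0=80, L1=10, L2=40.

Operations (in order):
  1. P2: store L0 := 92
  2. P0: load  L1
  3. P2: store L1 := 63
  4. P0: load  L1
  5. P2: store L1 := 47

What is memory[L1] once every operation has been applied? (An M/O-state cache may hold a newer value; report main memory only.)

memory[L1] = 10

[1] P2: store L0 := 92 | P0:I, P1:I, P2:M(92), P3:I | bus: BusRdX
[2] P0: load  L1 | P0:E(10), P1:I, P2:I, P3:I | bus: BusRd
[3] P2: store L1 := 63 | P0:I, P1:I, P2:M(63), P3:I | bus: BusRdX
[4] P0: load  L1 | P0:S(63), P1:I, P2:O(63), P3:I | bus: BusRd
[5] P2: store L1 := 47 | P0:I, P1:I, P2:M(47), P3:I | bus: BusUpgr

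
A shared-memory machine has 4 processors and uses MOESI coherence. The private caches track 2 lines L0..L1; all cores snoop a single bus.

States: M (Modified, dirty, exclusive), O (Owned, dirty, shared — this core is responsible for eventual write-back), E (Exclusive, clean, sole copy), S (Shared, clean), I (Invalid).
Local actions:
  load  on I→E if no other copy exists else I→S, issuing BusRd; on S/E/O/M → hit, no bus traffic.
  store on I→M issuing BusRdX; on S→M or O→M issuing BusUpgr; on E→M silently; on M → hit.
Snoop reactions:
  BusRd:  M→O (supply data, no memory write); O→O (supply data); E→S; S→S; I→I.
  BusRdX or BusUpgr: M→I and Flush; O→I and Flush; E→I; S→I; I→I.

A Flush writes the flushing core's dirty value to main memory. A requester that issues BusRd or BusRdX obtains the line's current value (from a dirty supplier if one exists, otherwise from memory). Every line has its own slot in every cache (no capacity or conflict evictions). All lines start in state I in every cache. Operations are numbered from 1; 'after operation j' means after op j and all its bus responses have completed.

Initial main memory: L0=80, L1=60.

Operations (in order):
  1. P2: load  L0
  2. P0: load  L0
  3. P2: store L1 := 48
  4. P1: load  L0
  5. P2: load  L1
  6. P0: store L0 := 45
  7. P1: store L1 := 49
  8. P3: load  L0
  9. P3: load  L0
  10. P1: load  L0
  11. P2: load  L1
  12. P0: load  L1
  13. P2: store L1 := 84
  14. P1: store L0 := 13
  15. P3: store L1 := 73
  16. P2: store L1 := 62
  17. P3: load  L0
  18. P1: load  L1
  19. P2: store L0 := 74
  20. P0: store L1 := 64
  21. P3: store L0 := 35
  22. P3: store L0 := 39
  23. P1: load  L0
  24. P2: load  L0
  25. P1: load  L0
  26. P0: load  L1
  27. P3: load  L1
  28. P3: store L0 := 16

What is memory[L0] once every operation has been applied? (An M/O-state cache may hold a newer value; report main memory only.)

memory[L0] = 74

  op1 P2: load  L0 → I/I/E/I on L0; bus BusRd; mem=80
  op2 P0: load  L0 → S/I/S/I on L0; bus BusRd; mem=80
  op3 P2: store L1 := 48 → I/I/M/I on L1; bus BusRdX; mem=60
  op4 P1: load  L0 → S/S/S/I on L0; bus BusRd; mem=80
  op5 P2: load  L1 → I/I/M/I on L1; bus (none); mem=60
  op6 P0: store L0 := 45 → M/I/I/I on L0; bus BusUpgr; mem=80
  op7 P1: store L1 := 49 → I/M/I/I on L1; bus BusRdX Flush; mem=48
  op8 P3: load  L0 → O/I/I/S on L0; bus BusRd; mem=80
  op9 P3: load  L0 → O/I/I/S on L0; bus (none); mem=80
  op10 P1: load  L0 → O/S/I/S on L0; bus BusRd; mem=80
  op11 P2: load  L1 → I/O/S/I on L1; bus BusRd; mem=48
  op12 P0: load  L1 → S/O/S/I on L1; bus BusRd; mem=48
  op13 P2: store L1 := 84 → I/I/M/I on L1; bus BusUpgr Flush; mem=49
  op14 P1: store L0 := 13 → I/M/I/I on L0; bus BusUpgr Flush; mem=45
  op15 P3: store L1 := 73 → I/I/I/M on L1; bus BusRdX Flush; mem=84
  op16 P2: store L1 := 62 → I/I/M/I on L1; bus BusRdX Flush; mem=73
  op17 P3: load  L0 → I/O/I/S on L0; bus BusRd; mem=45
  op18 P1: load  L1 → I/S/O/I on L1; bus BusRd; mem=73
  op19 P2: store L0 := 74 → I/I/M/I on L0; bus BusRdX Flush; mem=13
  op20 P0: store L1 := 64 → M/I/I/I on L1; bus BusRdX Flush; mem=62
  op21 P3: store L0 := 35 → I/I/I/M on L0; bus BusRdX Flush; mem=74
  op22 P3: store L0 := 39 → I/I/I/M on L0; bus (none); mem=74
  op23 P1: load  L0 → I/S/I/O on L0; bus BusRd; mem=74
  op24 P2: load  L0 → I/S/S/O on L0; bus BusRd; mem=74
  op25 P1: load  L0 → I/S/S/O on L0; bus (none); mem=74
  op26 P0: load  L1 → M/I/I/I on L1; bus (none); mem=62
  op27 P3: load  L1 → O/I/I/S on L1; bus BusRd; mem=62
  op28 P3: store L0 := 16 → I/I/I/M on L0; bus BusUpgr; mem=74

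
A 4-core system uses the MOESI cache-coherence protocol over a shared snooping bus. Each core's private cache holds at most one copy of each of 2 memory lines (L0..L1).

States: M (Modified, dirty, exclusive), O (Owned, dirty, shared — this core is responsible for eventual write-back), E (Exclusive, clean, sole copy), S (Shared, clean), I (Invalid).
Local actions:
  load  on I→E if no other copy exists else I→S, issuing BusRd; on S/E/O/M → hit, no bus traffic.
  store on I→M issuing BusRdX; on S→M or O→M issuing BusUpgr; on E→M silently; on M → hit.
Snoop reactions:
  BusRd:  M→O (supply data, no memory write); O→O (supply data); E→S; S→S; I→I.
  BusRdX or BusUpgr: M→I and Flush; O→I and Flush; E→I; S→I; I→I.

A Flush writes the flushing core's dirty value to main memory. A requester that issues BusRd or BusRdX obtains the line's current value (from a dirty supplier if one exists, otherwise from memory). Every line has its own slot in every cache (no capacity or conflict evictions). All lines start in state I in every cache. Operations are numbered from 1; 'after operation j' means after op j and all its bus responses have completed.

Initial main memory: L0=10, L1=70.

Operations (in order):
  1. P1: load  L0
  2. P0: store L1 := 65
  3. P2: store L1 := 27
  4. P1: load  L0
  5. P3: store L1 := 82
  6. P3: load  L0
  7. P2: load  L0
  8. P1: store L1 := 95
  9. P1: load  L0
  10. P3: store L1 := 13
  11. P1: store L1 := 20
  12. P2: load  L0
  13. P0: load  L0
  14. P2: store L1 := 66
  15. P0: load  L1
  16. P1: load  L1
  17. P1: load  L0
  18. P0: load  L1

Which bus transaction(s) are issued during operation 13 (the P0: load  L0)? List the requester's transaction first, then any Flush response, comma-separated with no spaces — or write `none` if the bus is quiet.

bus = BusRd

step 1: P1: load  L0  ⟶  IEII  (L0)  txn=BusRd  M[L0]=10
step 2: P0: store L1 := 65  ⟶  MIII  (L1)  txn=BusRdX  M[L1]=70
step 3: P2: store L1 := 27  ⟶  IIMI  (L1)  txn=BusRdX+Flush  M[L1]=65
step 4: P1: load  L0  ⟶  IEII  (L0)  txn=∅  M[L0]=10
step 5: P3: store L1 := 82  ⟶  IIIM  (L1)  txn=BusRdX+Flush  M[L1]=27
step 6: P3: load  L0  ⟶  ISIS  (L0)  txn=BusRd  M[L0]=10
step 7: P2: load  L0  ⟶  ISSS  (L0)  txn=BusRd  M[L0]=10
step 8: P1: store L1 := 95  ⟶  IMII  (L1)  txn=BusRdX+Flush  M[L1]=82
step 9: P1: load  L0  ⟶  ISSS  (L0)  txn=∅  M[L0]=10
step 10: P3: store L1 := 13  ⟶  IIIM  (L1)  txn=BusRdX+Flush  M[L1]=95
step 11: P1: store L1 := 20  ⟶  IMII  (L1)  txn=BusRdX+Flush  M[L1]=13
step 12: P2: load  L0  ⟶  ISSS  (L0)  txn=∅  M[L0]=10
step 13: P0: load  L0  ⟶  SSSS  (L0)  txn=BusRd  M[L0]=10
step 14: P2: store L1 := 66  ⟶  IIMI  (L1)  txn=BusRdX+Flush  M[L1]=20
step 15: P0: load  L1  ⟶  SIOI  (L1)  txn=BusRd  M[L1]=20
step 16: P1: load  L1  ⟶  SSOI  (L1)  txn=BusRd  M[L1]=20
step 17: P1: load  L0  ⟶  SSSS  (L0)  txn=∅  M[L0]=10
step 18: P0: load  L1  ⟶  SSOI  (L1)  txn=∅  M[L1]=20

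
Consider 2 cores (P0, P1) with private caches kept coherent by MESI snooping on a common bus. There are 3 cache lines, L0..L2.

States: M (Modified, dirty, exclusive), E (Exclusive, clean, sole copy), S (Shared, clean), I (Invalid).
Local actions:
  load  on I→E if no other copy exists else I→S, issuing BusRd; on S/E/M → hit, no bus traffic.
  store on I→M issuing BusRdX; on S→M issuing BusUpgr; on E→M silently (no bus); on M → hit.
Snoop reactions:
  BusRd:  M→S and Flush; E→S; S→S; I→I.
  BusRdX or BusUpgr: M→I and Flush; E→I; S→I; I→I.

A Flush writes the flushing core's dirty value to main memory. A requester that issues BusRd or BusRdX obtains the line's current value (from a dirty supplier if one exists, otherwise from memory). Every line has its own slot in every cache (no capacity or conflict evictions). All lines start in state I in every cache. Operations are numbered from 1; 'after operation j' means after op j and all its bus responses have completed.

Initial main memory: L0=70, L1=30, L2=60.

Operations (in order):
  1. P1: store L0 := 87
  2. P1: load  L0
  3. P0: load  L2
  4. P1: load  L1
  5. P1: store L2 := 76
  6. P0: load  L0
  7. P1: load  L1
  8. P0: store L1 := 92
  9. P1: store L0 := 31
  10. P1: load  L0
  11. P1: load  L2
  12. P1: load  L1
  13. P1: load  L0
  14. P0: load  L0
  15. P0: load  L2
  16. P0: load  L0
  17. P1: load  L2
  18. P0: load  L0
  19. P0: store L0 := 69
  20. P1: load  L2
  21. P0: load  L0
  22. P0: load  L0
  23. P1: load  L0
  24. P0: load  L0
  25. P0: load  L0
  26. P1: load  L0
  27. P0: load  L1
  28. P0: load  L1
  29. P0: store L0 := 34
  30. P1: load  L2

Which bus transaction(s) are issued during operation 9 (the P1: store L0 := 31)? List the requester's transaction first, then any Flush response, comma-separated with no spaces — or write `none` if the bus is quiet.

1. P1: store L0 := 87  bus=[BusRdX]  L0: P0=I P1=M  mem[L0]=70
2. P1: load  L0  bus=[-]  L0: P0=I P1=M  mem[L0]=70
3. P0: load  L2  bus=[BusRd]  L2: P0=E P1=I  mem[L2]=60
4. P1: load  L1  bus=[BusRd]  L1: P0=I P1=E  mem[L1]=30
5. P1: store L2 := 76  bus=[BusRdX]  L2: P0=I P1=M  mem[L2]=60
6. P0: load  L0  bus=[BusRd,Flush]  L0: P0=S P1=S  mem[L0]=87
7. P1: load  L1  bus=[-]  L1: P0=I P1=E  mem[L1]=30
8. P0: store L1 := 92  bus=[BusRdX]  L1: P0=M P1=I  mem[L1]=30
9. P1: store L0 := 31  bus=[BusUpgr]  L0: P0=I P1=M  mem[L0]=87
10. P1: load  L0  bus=[-]  L0: P0=I P1=M  mem[L0]=87
11. P1: load  L2  bus=[-]  L2: P0=I P1=M  mem[L2]=60
12. P1: load  L1  bus=[BusRd,Flush]  L1: P0=S P1=S  mem[L1]=92
13. P1: load  L0  bus=[-]  L0: P0=I P1=M  mem[L0]=87
14. P0: load  L0  bus=[BusRd,Flush]  L0: P0=S P1=S  mem[L0]=31
15. P0: load  L2  bus=[BusRd,Flush]  L2: P0=S P1=S  mem[L2]=76
16. P0: load  L0  bus=[-]  L0: P0=S P1=S  mem[L0]=31
17. P1: load  L2  bus=[-]  L2: P0=S P1=S  mem[L2]=76
18. P0: load  L0  bus=[-]  L0: P0=S P1=S  mem[L0]=31
19. P0: store L0 := 69  bus=[BusUpgr]  L0: P0=M P1=I  mem[L0]=31
20. P1: load  L2  bus=[-]  L2: P0=S P1=S  mem[L2]=76
21. P0: load  L0  bus=[-]  L0: P0=M P1=I  mem[L0]=31
22. P0: load  L0  bus=[-]  L0: P0=M P1=I  mem[L0]=31
23. P1: load  L0  bus=[BusRd,Flush]  L0: P0=S P1=S  mem[L0]=69
24. P0: load  L0  bus=[-]  L0: P0=S P1=S  mem[L0]=69
25. P0: load  L0  bus=[-]  L0: P0=S P1=S  mem[L0]=69
26. P1: load  L0  bus=[-]  L0: P0=S P1=S  mem[L0]=69
27. P0: load  L1  bus=[-]  L1: P0=S P1=S  mem[L1]=92
28. P0: load  L1  bus=[-]  L1: P0=S P1=S  mem[L1]=92
29. P0: store L0 := 34  bus=[BusUpgr]  L0: P0=M P1=I  mem[L0]=69
30. P1: load  L2  bus=[-]  L2: P0=S P1=S  mem[L2]=76

bus = BusUpgr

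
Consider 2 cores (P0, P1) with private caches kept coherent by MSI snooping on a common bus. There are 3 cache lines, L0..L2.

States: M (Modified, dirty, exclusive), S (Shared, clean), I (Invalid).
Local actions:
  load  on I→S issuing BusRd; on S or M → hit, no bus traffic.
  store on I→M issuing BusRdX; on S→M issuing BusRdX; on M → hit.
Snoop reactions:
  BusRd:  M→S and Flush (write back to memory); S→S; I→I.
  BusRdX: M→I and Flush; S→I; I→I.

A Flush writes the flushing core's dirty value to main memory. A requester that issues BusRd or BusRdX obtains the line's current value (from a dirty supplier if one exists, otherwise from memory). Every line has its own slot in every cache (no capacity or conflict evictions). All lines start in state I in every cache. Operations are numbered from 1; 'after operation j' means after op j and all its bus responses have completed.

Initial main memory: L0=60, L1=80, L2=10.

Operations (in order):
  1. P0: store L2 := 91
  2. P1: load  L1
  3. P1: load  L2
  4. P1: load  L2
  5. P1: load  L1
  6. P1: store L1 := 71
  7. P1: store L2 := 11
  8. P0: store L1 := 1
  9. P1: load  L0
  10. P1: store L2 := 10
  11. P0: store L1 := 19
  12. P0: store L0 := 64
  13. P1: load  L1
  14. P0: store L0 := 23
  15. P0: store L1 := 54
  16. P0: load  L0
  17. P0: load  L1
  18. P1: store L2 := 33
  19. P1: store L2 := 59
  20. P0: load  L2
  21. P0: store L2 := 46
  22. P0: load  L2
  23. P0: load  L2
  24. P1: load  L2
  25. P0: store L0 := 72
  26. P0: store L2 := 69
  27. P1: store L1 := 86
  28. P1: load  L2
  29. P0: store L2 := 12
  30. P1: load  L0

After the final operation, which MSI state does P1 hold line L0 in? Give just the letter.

state = S

1. P0: store L2 := 91  bus=[BusRdX]  L2: P0=M P1=I  mem[L2]=10
2. P1: load  L1  bus=[BusRd]  L1: P0=I P1=S  mem[L1]=80
3. P1: load  L2  bus=[BusRd,Flush]  L2: P0=S P1=S  mem[L2]=91
4. P1: load  L2  bus=[-]  L2: P0=S P1=S  mem[L2]=91
5. P1: load  L1  bus=[-]  L1: P0=I P1=S  mem[L1]=80
6. P1: store L1 := 71  bus=[BusRdX]  L1: P0=I P1=M  mem[L1]=80
7. P1: store L2 := 11  bus=[BusRdX]  L2: P0=I P1=M  mem[L2]=91
8. P0: store L1 := 1  bus=[BusRdX,Flush]  L1: P0=M P1=I  mem[L1]=71
9. P1: load  L0  bus=[BusRd]  L0: P0=I P1=S  mem[L0]=60
10. P1: store L2 := 10  bus=[-]  L2: P0=I P1=M  mem[L2]=91
11. P0: store L1 := 19  bus=[-]  L1: P0=M P1=I  mem[L1]=71
12. P0: store L0 := 64  bus=[BusRdX]  L0: P0=M P1=I  mem[L0]=60
13. P1: load  L1  bus=[BusRd,Flush]  L1: P0=S P1=S  mem[L1]=19
14. P0: store L0 := 23  bus=[-]  L0: P0=M P1=I  mem[L0]=60
15. P0: store L1 := 54  bus=[BusRdX]  L1: P0=M P1=I  mem[L1]=19
16. P0: load  L0  bus=[-]  L0: P0=M P1=I  mem[L0]=60
17. P0: load  L1  bus=[-]  L1: P0=M P1=I  mem[L1]=19
18. P1: store L2 := 33  bus=[-]  L2: P0=I P1=M  mem[L2]=91
19. P1: store L2 := 59  bus=[-]  L2: P0=I P1=M  mem[L2]=91
20. P0: load  L2  bus=[BusRd,Flush]  L2: P0=S P1=S  mem[L2]=59
21. P0: store L2 := 46  bus=[BusRdX]  L2: P0=M P1=I  mem[L2]=59
22. P0: load  L2  bus=[-]  L2: P0=M P1=I  mem[L2]=59
23. P0: load  L2  bus=[-]  L2: P0=M P1=I  mem[L2]=59
24. P1: load  L2  bus=[BusRd,Flush]  L2: P0=S P1=S  mem[L2]=46
25. P0: store L0 := 72  bus=[-]  L0: P0=M P1=I  mem[L0]=60
26. P0: store L2 := 69  bus=[BusRdX]  L2: P0=M P1=I  mem[L2]=46
27. P1: store L1 := 86  bus=[BusRdX,Flush]  L1: P0=I P1=M  mem[L1]=54
28. P1: load  L2  bus=[BusRd,Flush]  L2: P0=S P1=S  mem[L2]=69
29. P0: store L2 := 12  bus=[BusRdX]  L2: P0=M P1=I  mem[L2]=69
30. P1: load  L0  bus=[BusRd,Flush]  L0: P0=S P1=S  mem[L0]=72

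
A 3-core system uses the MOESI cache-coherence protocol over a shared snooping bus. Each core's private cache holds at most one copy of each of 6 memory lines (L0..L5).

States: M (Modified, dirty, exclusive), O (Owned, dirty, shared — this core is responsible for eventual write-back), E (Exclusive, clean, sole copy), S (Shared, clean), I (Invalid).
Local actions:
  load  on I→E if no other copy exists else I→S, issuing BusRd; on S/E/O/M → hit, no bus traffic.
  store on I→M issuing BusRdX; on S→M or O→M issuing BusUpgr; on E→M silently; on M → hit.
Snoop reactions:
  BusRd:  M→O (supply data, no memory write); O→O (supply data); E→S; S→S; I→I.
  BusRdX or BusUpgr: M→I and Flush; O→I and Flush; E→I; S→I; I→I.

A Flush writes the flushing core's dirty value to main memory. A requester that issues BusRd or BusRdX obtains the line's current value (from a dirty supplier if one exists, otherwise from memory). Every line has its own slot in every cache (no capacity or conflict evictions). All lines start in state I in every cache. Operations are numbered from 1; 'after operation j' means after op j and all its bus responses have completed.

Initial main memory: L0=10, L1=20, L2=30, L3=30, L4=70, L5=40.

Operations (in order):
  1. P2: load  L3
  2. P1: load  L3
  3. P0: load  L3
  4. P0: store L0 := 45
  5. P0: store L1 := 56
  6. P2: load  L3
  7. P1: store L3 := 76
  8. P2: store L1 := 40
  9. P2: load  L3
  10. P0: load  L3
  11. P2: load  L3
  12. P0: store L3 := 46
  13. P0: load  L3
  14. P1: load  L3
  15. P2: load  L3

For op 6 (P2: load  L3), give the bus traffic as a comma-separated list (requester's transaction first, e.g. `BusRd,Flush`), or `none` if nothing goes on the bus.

[1] P2: load  L3 | P0:I, P1:I, P2:E(30) | bus: BusRd
[2] P1: load  L3 | P0:I, P1:S(30), P2:S(30) | bus: BusRd
[3] P0: load  L3 | P0:S(30), P1:S(30), P2:S(30) | bus: BusRd
[4] P0: store L0 := 45 | P0:M(45), P1:I, P2:I | bus: BusRdX
[5] P0: store L1 := 56 | P0:M(56), P1:I, P2:I | bus: BusRdX
[6] P2: load  L3 | P0:S(30), P1:S(30), P2:S(30) | bus: none
[7] P1: store L3 := 76 | P0:I, P1:M(76), P2:I | bus: BusUpgr
[8] P2: store L1 := 40 | P0:I, P1:I, P2:M(40) | bus: BusRdX,Flush
[9] P2: load  L3 | P0:I, P1:O(76), P2:S(76) | bus: BusRd
[10] P0: load  L3 | P0:S(76), P1:O(76), P2:S(76) | bus: BusRd
[11] P2: load  L3 | P0:S(76), P1:O(76), P2:S(76) | bus: none
[12] P0: store L3 := 46 | P0:M(46), P1:I, P2:I | bus: BusUpgr,Flush
[13] P0: load  L3 | P0:M(46), P1:I, P2:I | bus: none
[14] P1: load  L3 | P0:O(46), P1:S(46), P2:I | bus: BusRd
[15] P2: load  L3 | P0:O(46), P1:S(46), P2:S(46) | bus: BusRd

bus = none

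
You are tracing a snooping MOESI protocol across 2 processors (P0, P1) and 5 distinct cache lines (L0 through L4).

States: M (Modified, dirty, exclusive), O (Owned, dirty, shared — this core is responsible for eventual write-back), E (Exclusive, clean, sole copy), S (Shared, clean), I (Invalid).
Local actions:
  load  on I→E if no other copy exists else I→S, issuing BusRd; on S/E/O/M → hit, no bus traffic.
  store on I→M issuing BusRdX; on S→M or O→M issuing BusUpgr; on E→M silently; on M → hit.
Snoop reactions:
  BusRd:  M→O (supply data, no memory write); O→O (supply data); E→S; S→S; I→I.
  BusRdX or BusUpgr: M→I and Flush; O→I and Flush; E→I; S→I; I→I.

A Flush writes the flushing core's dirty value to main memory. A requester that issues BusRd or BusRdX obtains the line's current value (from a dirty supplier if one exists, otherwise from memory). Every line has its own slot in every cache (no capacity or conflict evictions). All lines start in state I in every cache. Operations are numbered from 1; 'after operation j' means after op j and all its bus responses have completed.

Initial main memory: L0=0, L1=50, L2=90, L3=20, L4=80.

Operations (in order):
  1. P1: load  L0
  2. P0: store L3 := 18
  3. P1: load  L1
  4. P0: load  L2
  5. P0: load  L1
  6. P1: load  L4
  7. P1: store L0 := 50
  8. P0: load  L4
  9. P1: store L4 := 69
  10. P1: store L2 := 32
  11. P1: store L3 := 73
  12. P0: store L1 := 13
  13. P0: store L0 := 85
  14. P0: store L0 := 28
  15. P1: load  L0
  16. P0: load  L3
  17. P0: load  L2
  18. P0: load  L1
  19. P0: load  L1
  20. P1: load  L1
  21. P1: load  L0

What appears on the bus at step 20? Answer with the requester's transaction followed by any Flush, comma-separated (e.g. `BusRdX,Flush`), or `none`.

  op1 P1: load  L0 → I/E on L0; bus BusRd; mem=0
  op2 P0: store L3 := 18 → M/I on L3; bus BusRdX; mem=20
  op3 P1: load  L1 → I/E on L1; bus BusRd; mem=50
  op4 P0: load  L2 → E/I on L2; bus BusRd; mem=90
  op5 P0: load  L1 → S/S on L1; bus BusRd; mem=50
  op6 P1: load  L4 → I/E on L4; bus BusRd; mem=80
  op7 P1: store L0 := 50 → I/M on L0; bus (none); mem=0
  op8 P0: load  L4 → S/S on L4; bus BusRd; mem=80
  op9 P1: store L4 := 69 → I/M on L4; bus BusUpgr; mem=80
  op10 P1: store L2 := 32 → I/M on L2; bus BusRdX; mem=90
  op11 P1: store L3 := 73 → I/M on L3; bus BusRdX Flush; mem=18
  op12 P0: store L1 := 13 → M/I on L1; bus BusUpgr; mem=50
  op13 P0: store L0 := 85 → M/I on L0; bus BusRdX Flush; mem=50
  op14 P0: store L0 := 28 → M/I on L0; bus (none); mem=50
  op15 P1: load  L0 → O/S on L0; bus BusRd; mem=50
  op16 P0: load  L3 → S/O on L3; bus BusRd; mem=18
  op17 P0: load  L2 → S/O on L2; bus BusRd; mem=90
  op18 P0: load  L1 → M/I on L1; bus (none); mem=50
  op19 P0: load  L1 → M/I on L1; bus (none); mem=50
  op20 P1: load  L1 → O/S on L1; bus BusRd; mem=50
  op21 P1: load  L0 → O/S on L0; bus (none); mem=50

bus = BusRd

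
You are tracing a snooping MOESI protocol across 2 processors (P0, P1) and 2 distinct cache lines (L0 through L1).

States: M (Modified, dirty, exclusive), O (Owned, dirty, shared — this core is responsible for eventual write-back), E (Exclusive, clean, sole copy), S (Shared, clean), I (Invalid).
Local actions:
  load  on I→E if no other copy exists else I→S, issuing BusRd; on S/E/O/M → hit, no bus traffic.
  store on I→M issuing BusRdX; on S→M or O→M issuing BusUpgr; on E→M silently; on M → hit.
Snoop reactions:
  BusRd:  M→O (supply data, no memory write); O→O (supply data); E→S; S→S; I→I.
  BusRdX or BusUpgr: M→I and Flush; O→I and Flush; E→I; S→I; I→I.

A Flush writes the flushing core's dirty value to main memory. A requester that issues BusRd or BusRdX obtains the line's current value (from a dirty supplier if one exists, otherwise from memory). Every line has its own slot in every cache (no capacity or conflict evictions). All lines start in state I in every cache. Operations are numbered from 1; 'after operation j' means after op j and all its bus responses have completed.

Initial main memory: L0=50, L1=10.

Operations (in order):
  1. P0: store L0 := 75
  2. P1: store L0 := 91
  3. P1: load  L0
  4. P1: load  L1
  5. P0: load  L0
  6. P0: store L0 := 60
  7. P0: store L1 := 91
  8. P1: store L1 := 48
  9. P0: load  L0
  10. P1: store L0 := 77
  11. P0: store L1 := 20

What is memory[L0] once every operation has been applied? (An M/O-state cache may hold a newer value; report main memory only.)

memory[L0] = 60

1. P0: store L0 := 75  bus=[BusRdX]  L0: P0=M P1=I  mem[L0]=50
2. P1: store L0 := 91  bus=[BusRdX,Flush]  L0: P0=I P1=M  mem[L0]=75
3. P1: load  L0  bus=[-]  L0: P0=I P1=M  mem[L0]=75
4. P1: load  L1  bus=[BusRd]  L1: P0=I P1=E  mem[L1]=10
5. P0: load  L0  bus=[BusRd]  L0: P0=S P1=O  mem[L0]=75
6. P0: store L0 := 60  bus=[BusUpgr,Flush]  L0: P0=M P1=I  mem[L0]=91
7. P0: store L1 := 91  bus=[BusRdX]  L1: P0=M P1=I  mem[L1]=10
8. P1: store L1 := 48  bus=[BusRdX,Flush]  L1: P0=I P1=M  mem[L1]=91
9. P0: load  L0  bus=[-]  L0: P0=M P1=I  mem[L0]=91
10. P1: store L0 := 77  bus=[BusRdX,Flush]  L0: P0=I P1=M  mem[L0]=60
11. P0: store L1 := 20  bus=[BusRdX,Flush]  L1: P0=M P1=I  mem[L1]=48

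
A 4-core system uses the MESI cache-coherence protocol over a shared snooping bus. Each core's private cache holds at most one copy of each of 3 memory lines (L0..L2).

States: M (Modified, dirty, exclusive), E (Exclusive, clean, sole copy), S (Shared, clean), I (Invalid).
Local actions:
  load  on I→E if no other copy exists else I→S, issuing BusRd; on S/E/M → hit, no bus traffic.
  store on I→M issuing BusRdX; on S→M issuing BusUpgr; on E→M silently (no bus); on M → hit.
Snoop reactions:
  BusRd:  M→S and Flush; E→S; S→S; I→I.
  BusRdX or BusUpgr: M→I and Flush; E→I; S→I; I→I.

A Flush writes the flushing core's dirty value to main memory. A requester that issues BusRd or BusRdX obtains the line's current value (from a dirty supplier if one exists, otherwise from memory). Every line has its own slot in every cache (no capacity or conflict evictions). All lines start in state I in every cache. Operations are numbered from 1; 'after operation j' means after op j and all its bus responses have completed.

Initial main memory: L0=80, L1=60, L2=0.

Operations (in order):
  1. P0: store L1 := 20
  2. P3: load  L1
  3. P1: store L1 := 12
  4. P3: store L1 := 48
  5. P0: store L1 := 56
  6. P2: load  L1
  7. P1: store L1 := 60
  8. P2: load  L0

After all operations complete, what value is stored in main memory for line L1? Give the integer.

memory[L1] = 56

  op1 P0: store L1 := 20 → M/I/I/I on L1; bus BusRdX; mem=60
  op2 P3: load  L1 → S/I/I/S on L1; bus BusRd Flush; mem=20
  op3 P1: store L1 := 12 → I/M/I/I on L1; bus BusRdX; mem=20
  op4 P3: store L1 := 48 → I/I/I/M on L1; bus BusRdX Flush; mem=12
  op5 P0: store L1 := 56 → M/I/I/I on L1; bus BusRdX Flush; mem=48
  op6 P2: load  L1 → S/I/S/I on L1; bus BusRd Flush; mem=56
  op7 P1: store L1 := 60 → I/M/I/I on L1; bus BusRdX; mem=56
  op8 P2: load  L0 → I/I/E/I on L0; bus BusRd; mem=80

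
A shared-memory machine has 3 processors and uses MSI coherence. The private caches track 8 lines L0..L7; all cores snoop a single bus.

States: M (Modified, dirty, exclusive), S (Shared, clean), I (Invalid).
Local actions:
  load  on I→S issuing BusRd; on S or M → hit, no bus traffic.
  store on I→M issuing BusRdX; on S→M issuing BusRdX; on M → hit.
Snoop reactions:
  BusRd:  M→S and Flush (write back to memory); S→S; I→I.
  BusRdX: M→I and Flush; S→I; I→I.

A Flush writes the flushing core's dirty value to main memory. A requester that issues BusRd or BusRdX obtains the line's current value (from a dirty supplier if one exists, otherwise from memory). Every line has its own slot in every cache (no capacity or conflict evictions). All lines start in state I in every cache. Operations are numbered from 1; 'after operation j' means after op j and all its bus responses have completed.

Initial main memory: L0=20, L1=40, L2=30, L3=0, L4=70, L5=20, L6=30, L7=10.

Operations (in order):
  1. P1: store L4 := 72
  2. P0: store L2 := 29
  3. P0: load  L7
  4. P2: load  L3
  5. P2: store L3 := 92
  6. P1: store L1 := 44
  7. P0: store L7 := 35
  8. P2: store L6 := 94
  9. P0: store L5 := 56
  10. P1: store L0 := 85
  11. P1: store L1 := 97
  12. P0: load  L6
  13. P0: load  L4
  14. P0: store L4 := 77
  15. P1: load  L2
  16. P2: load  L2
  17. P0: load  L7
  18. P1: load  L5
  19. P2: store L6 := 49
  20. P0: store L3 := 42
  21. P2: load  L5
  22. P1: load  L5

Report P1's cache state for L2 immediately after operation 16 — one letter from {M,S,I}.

[1] P1: store L4 := 72 | P0:I, P1:M(72), P2:I | bus: BusRdX
[2] P0: store L2 := 29 | P0:M(29), P1:I, P2:I | bus: BusRdX
[3] P0: load  L7 | P0:S(10), P1:I, P2:I | bus: BusRd
[4] P2: load  L3 | P0:I, P1:I, P2:S(0) | bus: BusRd
[5] P2: store L3 := 92 | P0:I, P1:I, P2:M(92) | bus: BusRdX
[6] P1: store L1 := 44 | P0:I, P1:M(44), P2:I | bus: BusRdX
[7] P0: store L7 := 35 | P0:M(35), P1:I, P2:I | bus: BusRdX
[8] P2: store L6 := 94 | P0:I, P1:I, P2:M(94) | bus: BusRdX
[9] P0: store L5 := 56 | P0:M(56), P1:I, P2:I | bus: BusRdX
[10] P1: store L0 := 85 | P0:I, P1:M(85), P2:I | bus: BusRdX
[11] P1: store L1 := 97 | P0:I, P1:M(97), P2:I | bus: none
[12] P0: load  L6 | P0:S(94), P1:I, P2:S(94) | bus: BusRd,Flush
[13] P0: load  L4 | P0:S(72), P1:S(72), P2:I | bus: BusRd,Flush
[14] P0: store L4 := 77 | P0:M(77), P1:I, P2:I | bus: BusRdX
[15] P1: load  L2 | P0:S(29), P1:S(29), P2:I | bus: BusRd,Flush
[16] P2: load  L2 | P0:S(29), P1:S(29), P2:S(29) | bus: BusRd
[17] P0: load  L7 | P0:M(35), P1:I, P2:I | bus: none
[18] P1: load  L5 | P0:S(56), P1:S(56), P2:I | bus: BusRd,Flush
[19] P2: store L6 := 49 | P0:I, P1:I, P2:M(49) | bus: BusRdX
[20] P0: store L3 := 42 | P0:M(42), P1:I, P2:I | bus: BusRdX,Flush
[21] P2: load  L5 | P0:S(56), P1:S(56), P2:S(56) | bus: BusRd
[22] P1: load  L5 | P0:S(56), P1:S(56), P2:S(56) | bus: none

state = S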